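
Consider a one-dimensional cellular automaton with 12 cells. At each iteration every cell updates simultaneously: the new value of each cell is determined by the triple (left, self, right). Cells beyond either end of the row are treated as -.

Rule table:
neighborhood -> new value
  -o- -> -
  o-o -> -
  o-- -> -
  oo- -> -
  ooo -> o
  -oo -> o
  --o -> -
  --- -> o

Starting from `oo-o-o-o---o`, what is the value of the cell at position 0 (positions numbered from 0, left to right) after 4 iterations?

o--------o--
--oooooo---o
o-ooooo--o--
--oooo-----o
position 0 holds -

-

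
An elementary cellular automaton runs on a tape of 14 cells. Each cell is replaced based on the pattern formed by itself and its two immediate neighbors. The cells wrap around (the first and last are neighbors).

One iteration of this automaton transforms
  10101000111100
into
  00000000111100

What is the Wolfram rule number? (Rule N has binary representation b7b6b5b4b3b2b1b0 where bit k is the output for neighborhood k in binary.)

position 9: 111 → 1  (bit 7 = 1)
position 11: 110 → 1  (bit 6 = 1)
position 1: 101 → 0  (bit 5 = 0)
position 5: 100 → 0  (bit 4 = 0)
position 8: 011 → 1  (bit 3 = 1)
position 0: 010 → 0  (bit 2 = 0)
position 7: 001 → 0  (bit 1 = 0)
position 6: 000 → 0  (bit 0 = 0)
bits b7..b0 = 11001000 = 200

200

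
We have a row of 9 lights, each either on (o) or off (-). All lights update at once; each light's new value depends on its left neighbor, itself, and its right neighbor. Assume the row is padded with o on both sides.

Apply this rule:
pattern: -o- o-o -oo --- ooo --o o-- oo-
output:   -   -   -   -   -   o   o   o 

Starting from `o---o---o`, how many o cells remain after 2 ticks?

tick 1: oo-o-o-o-
tick 2: -o-------
count of o: 1

1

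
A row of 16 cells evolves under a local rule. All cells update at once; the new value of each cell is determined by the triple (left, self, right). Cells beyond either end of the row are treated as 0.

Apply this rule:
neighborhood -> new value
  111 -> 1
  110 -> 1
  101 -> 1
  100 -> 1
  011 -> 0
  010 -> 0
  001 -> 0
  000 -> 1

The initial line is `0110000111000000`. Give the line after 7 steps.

0011110011111111
1001111001111111
0100111100111111
0010011110011111
1001001111001111
0100100111100111
0010010011110011

0010010011110011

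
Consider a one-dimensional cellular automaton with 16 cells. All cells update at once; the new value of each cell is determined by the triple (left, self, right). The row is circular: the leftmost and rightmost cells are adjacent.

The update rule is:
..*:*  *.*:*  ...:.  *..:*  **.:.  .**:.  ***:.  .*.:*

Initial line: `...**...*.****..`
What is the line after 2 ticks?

.******...*..***

..*..*.***....*.
.******...*..***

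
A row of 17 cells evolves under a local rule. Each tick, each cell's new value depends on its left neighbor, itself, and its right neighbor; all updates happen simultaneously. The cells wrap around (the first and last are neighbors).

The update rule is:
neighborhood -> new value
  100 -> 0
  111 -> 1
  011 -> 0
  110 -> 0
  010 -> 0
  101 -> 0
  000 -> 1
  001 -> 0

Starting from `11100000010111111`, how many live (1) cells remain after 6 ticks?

9

11001111000011111
10000110011001111
00110000000000111
00000111111110010
11110011111100000
01100001111001110
count of 1: 9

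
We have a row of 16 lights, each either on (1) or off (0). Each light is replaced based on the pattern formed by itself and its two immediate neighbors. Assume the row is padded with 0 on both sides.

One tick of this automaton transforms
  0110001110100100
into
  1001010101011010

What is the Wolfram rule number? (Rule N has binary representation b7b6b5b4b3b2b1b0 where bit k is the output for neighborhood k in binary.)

position 7: 111 → 1  (bit 7 = 1)
position 2: 110 → 0  (bit 6 = 0)
position 9: 101 → 1  (bit 5 = 1)
position 3: 100 → 1  (bit 4 = 1)
position 1: 011 → 0  (bit 3 = 0)
position 10: 010 → 0  (bit 2 = 0)
position 0: 001 → 1  (bit 1 = 1)
position 4: 000 → 0  (bit 0 = 0)
bits b7..b0 = 10110010 = 178

178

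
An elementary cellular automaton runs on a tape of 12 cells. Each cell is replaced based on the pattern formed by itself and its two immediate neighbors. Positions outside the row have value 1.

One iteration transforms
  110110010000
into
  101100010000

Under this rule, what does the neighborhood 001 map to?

At position 6 the neighborhood is 001; the next row has 0 there.

0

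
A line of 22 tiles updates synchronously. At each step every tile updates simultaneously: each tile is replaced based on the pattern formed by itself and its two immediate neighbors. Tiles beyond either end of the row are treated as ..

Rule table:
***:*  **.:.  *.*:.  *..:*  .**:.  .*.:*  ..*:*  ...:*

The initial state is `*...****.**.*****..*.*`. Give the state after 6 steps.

******.*.*******.**..*

****.**......***.***.*
.**....******.*...*..*
*..****.****..********
***.**...**.**.******.
.*....***.......****.*
******.*.*******.**..*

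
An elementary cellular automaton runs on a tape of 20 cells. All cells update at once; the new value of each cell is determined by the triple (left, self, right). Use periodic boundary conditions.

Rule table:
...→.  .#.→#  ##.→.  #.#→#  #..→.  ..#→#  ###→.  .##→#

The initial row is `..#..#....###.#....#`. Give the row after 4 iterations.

.##...##..##...##.##

.##.##...##..##...##
##.##...##..##...##.
#.##...##..##...##.#
.##...##..##...##.##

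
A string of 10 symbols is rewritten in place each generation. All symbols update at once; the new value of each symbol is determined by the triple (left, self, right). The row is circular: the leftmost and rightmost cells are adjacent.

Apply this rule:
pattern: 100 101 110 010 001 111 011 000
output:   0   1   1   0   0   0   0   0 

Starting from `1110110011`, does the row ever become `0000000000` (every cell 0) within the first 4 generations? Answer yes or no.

yes

generation 1: 0011010000
generation 2: 0001100000
generation 3: 0000100000
generation 4: 0000000000
all cells are 0 at generation 4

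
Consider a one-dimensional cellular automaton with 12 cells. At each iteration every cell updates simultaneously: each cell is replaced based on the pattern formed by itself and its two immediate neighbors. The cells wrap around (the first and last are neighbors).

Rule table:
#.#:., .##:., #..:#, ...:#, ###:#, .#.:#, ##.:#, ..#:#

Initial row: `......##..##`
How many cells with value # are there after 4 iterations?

######.###.#
######..##..
.#######.###
..######..##
count of #: 8

8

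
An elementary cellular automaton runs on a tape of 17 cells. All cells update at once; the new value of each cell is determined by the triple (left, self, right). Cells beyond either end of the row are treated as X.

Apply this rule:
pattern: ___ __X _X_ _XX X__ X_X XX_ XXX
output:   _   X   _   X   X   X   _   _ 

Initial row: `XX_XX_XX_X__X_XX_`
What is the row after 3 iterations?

__XX_XX_X_XX_XX_X
XXX_XX_X_XX_XX_XX
___XX_X_XX_XX_XX_

___XX_X_XX_XX_XX_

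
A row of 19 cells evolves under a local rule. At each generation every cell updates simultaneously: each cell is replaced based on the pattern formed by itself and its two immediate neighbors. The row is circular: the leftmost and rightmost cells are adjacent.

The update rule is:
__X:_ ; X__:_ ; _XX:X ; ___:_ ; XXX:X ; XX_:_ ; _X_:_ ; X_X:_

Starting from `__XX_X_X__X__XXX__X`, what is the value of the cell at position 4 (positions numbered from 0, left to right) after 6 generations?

generation 1: __X__________XX____
generation 2: _____________X_____
generation 3: ___________________
generation 4: ___________________  (fixed point — unchanged through generation 6)
position 4 holds _

_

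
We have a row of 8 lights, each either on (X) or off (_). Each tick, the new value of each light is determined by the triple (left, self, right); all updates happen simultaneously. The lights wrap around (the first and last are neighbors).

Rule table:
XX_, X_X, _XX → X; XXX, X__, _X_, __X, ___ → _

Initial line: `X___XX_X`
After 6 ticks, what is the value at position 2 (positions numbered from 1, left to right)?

_

X___XXXX
X___X___
________
________  (fixed point — unchanged through tick 6)
position 2 holds _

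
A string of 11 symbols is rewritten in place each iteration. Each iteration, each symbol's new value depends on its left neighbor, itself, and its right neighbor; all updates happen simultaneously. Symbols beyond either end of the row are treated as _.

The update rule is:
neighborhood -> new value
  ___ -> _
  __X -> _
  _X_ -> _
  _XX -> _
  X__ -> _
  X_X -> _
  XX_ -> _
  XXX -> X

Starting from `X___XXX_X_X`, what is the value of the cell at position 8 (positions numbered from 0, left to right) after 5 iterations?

_____X_____
___________
___________  (fixed point — unchanged through iteration 5)
position 8 holds _

_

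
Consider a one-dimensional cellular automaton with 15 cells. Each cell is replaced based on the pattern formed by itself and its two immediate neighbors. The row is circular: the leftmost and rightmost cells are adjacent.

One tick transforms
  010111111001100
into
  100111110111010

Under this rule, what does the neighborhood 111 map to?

1

At position 4 the neighborhood is 111; the next row has 1 there.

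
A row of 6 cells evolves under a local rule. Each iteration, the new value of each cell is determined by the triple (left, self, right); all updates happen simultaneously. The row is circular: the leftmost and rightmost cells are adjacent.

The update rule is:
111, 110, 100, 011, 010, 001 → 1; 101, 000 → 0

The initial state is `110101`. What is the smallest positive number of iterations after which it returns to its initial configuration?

1

110101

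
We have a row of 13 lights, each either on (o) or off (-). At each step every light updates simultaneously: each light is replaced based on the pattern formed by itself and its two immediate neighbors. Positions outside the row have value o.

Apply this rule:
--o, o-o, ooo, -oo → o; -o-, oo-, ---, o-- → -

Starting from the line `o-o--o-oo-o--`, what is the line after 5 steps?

o-oo-o--ooooo

-o--o-oo-o--o
o--o-oo-o--oo
--o-oo-o--ooo
-o-oo-o--oooo
o-oo-o--ooooo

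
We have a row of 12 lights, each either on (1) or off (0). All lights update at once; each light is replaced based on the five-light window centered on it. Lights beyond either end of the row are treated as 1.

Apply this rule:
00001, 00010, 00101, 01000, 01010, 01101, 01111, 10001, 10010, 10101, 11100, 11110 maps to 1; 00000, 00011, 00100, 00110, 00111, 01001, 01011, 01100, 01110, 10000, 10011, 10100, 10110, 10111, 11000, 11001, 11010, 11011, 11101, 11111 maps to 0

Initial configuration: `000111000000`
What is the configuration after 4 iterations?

000011010010

010001000010
001110101110
000000100000
000011010010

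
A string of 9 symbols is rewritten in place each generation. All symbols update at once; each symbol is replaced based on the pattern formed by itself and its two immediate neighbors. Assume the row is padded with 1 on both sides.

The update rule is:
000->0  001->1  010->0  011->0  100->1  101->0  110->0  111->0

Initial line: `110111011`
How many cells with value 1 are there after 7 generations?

000000000
100000001
010000010
001000100
110101011
000000000  (repeats generation 1; period 5)
generation 7: 100000001
count of 1: 2

2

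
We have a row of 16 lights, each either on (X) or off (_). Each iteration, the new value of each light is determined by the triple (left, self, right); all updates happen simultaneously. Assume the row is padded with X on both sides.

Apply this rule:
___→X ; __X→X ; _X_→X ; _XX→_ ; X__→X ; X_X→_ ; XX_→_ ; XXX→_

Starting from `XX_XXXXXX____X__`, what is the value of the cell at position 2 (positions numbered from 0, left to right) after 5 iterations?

_

iteration 1: _________XXXXXXX
iteration 2: XXXXXXXXX_______
iteration 3: _________XXXXXXX  (repeats iteration 1; period 2)
iteration 5: _________XXXXXXX
position 2 holds _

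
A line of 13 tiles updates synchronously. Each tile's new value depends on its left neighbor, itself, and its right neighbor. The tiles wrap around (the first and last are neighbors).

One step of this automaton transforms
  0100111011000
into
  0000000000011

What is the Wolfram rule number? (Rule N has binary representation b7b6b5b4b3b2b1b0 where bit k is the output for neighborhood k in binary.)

1

position 5: 111 → 0  (bit 7 = 0)
position 6: 110 → 0  (bit 6 = 0)
position 7: 101 → 0  (bit 5 = 0)
position 2: 100 → 0  (bit 4 = 0)
position 4: 011 → 0  (bit 3 = 0)
position 1: 010 → 0  (bit 2 = 0)
position 0: 001 → 0  (bit 1 = 0)
position 11: 000 → 1  (bit 0 = 1)
bits b7..b0 = 00000001 = 1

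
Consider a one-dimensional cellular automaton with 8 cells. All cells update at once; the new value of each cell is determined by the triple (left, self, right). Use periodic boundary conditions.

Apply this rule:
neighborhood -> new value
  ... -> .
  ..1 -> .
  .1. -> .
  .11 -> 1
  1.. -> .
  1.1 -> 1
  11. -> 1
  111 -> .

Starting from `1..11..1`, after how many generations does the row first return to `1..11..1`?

1..11..1

1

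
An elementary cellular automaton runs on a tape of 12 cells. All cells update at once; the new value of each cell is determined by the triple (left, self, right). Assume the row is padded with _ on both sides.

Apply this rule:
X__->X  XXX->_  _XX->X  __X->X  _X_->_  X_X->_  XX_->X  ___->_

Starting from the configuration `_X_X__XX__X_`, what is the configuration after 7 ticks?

XXX___XXXXX_

X___XXXXXX_X
_X_XX____X__
X__XXX__X_X_
_XXX_XXX___X
XX_X_X_XX_X_
XX_____XX__X
XXX___XXXXX_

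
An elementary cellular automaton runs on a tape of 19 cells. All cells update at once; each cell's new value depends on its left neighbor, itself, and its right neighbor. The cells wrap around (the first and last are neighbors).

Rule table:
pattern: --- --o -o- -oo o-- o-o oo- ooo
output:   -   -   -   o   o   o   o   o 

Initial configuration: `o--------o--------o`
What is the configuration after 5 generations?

oooooo--------o---o

oo--------o-------o
ooo--------o------o
oooo--------o-----o
ooooo--------o----o
oooooo--------o---o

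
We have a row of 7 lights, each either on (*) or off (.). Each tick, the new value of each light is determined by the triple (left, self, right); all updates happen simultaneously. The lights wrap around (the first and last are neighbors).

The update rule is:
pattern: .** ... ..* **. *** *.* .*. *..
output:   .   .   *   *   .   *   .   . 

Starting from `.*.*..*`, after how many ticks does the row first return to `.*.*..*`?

tick 1: *.*..*.
tick 2: .*..*.*
tick 3: *..*.*.
tick 4: ..*.*.*
tick 5: .*.*.*.
tick 6: *.*.*..
tick 7: .*.*..*

7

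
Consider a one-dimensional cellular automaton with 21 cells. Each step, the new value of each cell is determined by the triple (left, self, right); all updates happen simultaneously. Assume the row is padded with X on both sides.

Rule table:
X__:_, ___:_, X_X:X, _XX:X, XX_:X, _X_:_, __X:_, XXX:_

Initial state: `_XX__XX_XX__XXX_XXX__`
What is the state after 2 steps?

__X__X___X___XX_XX___

XXX__XXXXX__X_XXX_X__
__X__X___X___XX_XX___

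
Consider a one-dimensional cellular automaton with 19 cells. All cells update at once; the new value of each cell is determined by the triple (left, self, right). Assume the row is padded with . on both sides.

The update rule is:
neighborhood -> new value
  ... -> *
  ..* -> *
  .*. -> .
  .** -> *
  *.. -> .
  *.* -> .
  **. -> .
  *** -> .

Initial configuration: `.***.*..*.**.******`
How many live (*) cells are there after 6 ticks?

9

tick 1: **.....*..*..*.....
tick 2: *..****..*..*..****
tick 3: ..**....*..*..**...
tick 4: ***..***..*..**..**
tick 5: *...**...*..**..**.
tick 6: ..***..**..**..**..
count of *: 9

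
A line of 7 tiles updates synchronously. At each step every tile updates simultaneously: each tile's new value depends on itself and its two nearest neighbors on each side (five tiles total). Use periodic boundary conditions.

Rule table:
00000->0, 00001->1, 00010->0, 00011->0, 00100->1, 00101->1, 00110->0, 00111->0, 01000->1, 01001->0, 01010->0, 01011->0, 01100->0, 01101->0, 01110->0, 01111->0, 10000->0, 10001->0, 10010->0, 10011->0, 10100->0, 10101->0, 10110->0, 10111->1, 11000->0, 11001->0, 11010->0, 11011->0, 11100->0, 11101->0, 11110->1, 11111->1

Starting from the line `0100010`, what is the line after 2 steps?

0110010
0000010

0000010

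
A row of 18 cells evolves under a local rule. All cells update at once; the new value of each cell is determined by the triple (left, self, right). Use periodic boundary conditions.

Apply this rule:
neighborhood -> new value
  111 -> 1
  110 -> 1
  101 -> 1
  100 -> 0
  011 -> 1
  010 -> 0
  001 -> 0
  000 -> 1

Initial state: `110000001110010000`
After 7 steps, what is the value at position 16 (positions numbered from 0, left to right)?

110111101110000110
111111111110110111
111111111111111111
111111111111111111  (fixed point — unchanged through step 7)
position 16 holds 1

1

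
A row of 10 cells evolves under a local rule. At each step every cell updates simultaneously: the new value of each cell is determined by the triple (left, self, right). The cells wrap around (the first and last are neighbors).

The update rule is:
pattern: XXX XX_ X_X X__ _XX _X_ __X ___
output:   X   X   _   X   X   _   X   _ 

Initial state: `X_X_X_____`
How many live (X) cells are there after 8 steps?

_____X___X
X___X_X_X_
_X_X______
X___X_____
_X_X_X___X
______X_X_
_____X___X  (repeats step 1; period 6)
step 8: X___X_X_X_
count of X: 4

4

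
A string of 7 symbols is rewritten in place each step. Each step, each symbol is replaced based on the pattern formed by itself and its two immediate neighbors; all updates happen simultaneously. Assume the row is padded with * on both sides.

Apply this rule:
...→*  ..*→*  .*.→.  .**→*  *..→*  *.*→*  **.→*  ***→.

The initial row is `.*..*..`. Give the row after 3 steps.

.....**

*.**.**
******.
.....**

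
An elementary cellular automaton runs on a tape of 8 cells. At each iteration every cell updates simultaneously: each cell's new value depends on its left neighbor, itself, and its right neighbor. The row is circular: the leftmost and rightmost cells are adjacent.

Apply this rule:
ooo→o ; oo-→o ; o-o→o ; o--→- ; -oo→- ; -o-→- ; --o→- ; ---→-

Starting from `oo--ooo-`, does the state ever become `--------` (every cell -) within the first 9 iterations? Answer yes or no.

iteration 1: -o---ooo
iteration 2: o-----oo
iteration 3: o------o
iteration 4: o-------
iteration 5: --------
all cells are - at iteration 5

yes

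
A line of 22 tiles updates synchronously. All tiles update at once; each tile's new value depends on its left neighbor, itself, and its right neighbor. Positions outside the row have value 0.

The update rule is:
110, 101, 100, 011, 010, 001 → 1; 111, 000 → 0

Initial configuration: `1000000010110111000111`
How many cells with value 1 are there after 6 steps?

13

1100000111111101101101
1110001100000111111111
1011011110001100000001
1111110011011110000011
1000011111110011000111
1100110000011111101101
count of 1: 13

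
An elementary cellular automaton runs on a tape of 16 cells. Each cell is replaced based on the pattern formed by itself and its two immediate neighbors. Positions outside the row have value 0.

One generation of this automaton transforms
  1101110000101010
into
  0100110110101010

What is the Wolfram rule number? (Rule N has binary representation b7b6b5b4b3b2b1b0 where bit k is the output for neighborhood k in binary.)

197

position 4: 111 → 1  (bit 7 = 1)
position 1: 110 → 1  (bit 6 = 1)
position 2: 101 → 0  (bit 5 = 0)
position 6: 100 → 0  (bit 4 = 0)
position 0: 011 → 0  (bit 3 = 0)
position 10: 010 → 1  (bit 2 = 1)
position 9: 001 → 0  (bit 1 = 0)
position 7: 000 → 1  (bit 0 = 1)
bits b7..b0 = 11000101 = 197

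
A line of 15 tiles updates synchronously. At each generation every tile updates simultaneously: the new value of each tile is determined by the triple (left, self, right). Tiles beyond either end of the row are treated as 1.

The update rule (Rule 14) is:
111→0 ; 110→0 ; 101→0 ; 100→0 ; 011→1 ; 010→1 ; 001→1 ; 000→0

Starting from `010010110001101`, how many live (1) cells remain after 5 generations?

generation 1: 010110100011001
generation 2: 010100100110011
generation 3: 010101101100110
generation 4: 010101001001100
generation 5: 010101011011001
count of 1: 8

8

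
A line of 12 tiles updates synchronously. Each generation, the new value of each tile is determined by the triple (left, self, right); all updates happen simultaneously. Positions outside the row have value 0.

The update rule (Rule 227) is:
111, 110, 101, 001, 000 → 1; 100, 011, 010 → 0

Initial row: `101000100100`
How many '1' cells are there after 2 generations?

010011001001
100101010010
count of 1: 5

5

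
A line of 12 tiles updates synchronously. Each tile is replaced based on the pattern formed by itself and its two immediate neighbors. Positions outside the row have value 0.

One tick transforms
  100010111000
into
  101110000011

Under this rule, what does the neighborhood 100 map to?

0

At position 1 the neighborhood is 100; the next row has 0 there.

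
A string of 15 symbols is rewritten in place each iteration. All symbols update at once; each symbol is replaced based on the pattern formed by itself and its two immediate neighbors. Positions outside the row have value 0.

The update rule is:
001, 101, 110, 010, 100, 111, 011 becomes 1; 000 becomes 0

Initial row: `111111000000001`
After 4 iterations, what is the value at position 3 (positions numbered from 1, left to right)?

1

111111100000011
111111110000111
111111111001111
111111111111111
position 3 holds 1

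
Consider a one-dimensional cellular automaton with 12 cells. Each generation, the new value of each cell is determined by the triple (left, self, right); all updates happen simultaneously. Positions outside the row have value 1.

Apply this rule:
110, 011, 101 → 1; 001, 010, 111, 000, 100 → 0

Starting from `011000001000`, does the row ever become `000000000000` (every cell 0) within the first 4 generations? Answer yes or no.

yes

111000000000
001000000000
000000000000
all cells are 0 at generation 3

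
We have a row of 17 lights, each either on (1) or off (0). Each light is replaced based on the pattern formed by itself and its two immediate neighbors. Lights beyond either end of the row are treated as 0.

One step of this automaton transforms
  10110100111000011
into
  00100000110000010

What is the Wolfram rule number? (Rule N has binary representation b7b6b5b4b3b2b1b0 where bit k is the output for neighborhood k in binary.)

136

position 9: 111 → 1  (bit 7 = 1)
position 3: 110 → 0  (bit 6 = 0)
position 1: 101 → 0  (bit 5 = 0)
position 6: 100 → 0  (bit 4 = 0)
position 2: 011 → 1  (bit 3 = 1)
position 0: 010 → 0  (bit 2 = 0)
position 7: 001 → 0  (bit 1 = 0)
position 12: 000 → 0  (bit 0 = 0)
bits b7..b0 = 10001000 = 136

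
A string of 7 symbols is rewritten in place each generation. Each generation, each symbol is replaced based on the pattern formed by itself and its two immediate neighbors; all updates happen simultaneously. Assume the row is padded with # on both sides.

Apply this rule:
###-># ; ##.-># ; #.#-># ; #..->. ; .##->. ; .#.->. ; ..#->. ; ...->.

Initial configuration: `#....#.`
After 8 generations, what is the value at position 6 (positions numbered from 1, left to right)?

#.....#
#......
#......  (fixed point — unchanged through generation 8)
position 6 holds .

.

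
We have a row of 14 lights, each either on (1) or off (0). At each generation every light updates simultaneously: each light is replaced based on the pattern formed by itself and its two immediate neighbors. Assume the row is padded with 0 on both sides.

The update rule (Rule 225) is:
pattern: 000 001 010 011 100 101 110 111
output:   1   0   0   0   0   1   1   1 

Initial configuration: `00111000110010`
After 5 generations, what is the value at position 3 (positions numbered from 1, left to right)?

10011010010000
00001100000111
11100101110011
01100010110001
00101001010100
position 3 holds 1

1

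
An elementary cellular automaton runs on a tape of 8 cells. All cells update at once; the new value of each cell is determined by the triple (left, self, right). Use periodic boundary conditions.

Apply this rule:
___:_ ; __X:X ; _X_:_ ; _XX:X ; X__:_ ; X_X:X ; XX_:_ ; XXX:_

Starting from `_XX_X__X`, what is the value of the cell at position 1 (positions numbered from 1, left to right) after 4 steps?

XX_X__X_
X_X__X_X
_X__X_XX
X__X_XX_
position 1 holds X

X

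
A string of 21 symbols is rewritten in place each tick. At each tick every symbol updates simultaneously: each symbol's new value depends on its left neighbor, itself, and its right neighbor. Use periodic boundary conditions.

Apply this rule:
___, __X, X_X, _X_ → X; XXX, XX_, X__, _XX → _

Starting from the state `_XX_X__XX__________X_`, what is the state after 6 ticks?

_XX_XX_XX_XX_________

X__XX_X___XXXXXXXXXX_
X_X__XX_XX__________X
_XX_X__X___XXXXXXXXX_
X__XX_XX_XX__________
X_X__X__X___XXXXXXXXX
_XX_XX_XX_XX_________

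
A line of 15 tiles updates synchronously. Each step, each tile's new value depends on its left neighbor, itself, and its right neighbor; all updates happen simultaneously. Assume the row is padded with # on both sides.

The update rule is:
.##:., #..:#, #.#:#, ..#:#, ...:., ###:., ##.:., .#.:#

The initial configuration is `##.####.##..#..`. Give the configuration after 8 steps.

step 1: ..#....#..#####
step 2: ####..####.....
step 3: ....##....#...#
step 4: #..#..#..###.#.
step 5: .########...###
step 6: #........#.#...
step 7: .#......#####.#
step 8: ###....#.....#.

###....#.....#.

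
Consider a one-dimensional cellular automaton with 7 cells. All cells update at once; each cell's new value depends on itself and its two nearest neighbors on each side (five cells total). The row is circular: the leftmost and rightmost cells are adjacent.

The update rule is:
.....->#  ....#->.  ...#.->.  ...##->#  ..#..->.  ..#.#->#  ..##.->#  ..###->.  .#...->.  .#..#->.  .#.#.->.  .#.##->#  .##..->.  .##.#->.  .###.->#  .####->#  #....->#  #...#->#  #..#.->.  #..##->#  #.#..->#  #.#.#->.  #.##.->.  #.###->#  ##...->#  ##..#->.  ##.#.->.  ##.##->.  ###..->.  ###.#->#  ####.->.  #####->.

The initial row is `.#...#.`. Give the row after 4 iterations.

#......

iteration 1: ...#...
iteration 2: #....##
iteration 3: .##.#.#
iteration 4: #......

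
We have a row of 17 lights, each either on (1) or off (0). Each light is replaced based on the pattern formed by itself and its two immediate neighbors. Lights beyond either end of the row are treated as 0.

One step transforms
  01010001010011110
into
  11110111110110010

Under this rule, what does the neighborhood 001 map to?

1

At position 0 the neighborhood is 001; the next row has 1 there.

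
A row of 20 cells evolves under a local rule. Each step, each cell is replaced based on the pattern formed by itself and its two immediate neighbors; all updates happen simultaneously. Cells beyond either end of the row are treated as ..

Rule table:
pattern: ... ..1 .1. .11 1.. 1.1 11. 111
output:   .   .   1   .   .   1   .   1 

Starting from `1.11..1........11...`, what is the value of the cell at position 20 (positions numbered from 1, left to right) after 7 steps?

11....1.............
......1.............
......1.............  (fixed point — unchanged through step 7)
position 20 holds .

.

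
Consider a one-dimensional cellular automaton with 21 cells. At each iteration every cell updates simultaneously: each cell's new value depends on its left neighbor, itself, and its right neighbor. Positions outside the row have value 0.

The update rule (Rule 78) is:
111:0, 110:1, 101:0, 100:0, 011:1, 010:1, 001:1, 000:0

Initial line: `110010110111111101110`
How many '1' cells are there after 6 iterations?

12

110110110100000101010
110110110100001101010
110110110100011101010
110110110100110101010
110110110101110101010
110110110101010101010
count of 1: 12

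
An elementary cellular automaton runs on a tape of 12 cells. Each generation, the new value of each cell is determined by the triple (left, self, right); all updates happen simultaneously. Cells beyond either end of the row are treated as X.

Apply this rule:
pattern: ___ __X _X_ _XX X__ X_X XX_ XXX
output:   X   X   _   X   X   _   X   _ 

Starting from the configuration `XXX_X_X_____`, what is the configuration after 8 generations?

generation 1: __X____XXXXX
generation 2: XX_XXXXX____
generation 3: _X_X___XXXXX
generation 4: ____XXXX____
generation 5: XXXXX__XXXXX
generation 6: ____XXXX____  (repeats generation 4; period 2)
generation 8: ____XXXX____

____XXXX____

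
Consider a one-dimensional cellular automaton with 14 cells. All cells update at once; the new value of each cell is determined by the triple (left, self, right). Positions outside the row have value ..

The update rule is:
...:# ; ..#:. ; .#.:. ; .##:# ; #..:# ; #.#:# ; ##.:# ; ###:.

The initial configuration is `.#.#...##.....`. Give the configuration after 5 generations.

..#.##.#######
#..#####.....#
.#.#...#####..
..#.##.#...###
#..####.##.#.#

#..####.##.#.#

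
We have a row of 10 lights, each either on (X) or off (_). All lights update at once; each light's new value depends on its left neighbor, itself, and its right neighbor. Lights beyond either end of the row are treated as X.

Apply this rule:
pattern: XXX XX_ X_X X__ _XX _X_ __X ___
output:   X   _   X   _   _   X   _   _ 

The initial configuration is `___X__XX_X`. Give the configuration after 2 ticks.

tick 1: ___X____X_
tick 2: ___X____XX

___X____XX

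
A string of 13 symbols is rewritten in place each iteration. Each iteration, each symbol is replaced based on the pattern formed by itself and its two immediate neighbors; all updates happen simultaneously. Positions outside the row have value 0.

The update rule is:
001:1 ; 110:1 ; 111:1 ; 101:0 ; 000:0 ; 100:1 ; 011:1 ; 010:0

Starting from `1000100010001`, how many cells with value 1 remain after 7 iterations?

4

0101010101010
1000000000001
0100000000010
1010000000101
0001000001000
0010100010100
0100010100010
count of 1: 4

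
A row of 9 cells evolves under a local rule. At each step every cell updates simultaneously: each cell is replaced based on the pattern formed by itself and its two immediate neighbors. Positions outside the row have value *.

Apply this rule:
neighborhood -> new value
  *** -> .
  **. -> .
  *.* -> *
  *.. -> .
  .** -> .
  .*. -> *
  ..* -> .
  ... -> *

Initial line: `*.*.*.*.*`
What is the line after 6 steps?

.*******.
*.......*
..*****..
.........
.*******.  (repeats step 1; period 4)
step 6: *.......*

*.......*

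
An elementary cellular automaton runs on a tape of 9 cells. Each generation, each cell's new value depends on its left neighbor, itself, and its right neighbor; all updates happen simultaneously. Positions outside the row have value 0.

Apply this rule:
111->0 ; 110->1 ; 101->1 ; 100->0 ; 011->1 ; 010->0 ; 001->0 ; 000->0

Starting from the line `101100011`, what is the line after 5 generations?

011100011
010100011
001000011
000000011
000000011

000000011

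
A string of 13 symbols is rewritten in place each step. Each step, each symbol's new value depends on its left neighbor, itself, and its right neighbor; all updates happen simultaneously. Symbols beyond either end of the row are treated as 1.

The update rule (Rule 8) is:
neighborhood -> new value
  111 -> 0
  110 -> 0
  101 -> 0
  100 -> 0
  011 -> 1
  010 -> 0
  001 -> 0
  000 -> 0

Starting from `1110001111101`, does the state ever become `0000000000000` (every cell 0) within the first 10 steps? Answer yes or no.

0000001000001
0000000000001
0000000000001  (fixed point — unchanged through step 10)
step 10 is 0000000000001, still not uniform 0

no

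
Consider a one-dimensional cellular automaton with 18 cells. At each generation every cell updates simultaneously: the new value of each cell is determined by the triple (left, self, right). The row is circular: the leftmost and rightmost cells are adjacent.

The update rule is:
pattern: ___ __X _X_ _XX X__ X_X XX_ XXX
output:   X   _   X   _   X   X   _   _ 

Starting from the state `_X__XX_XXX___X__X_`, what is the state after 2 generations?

X__XX_XXX___X__X__

_XX___X___XX_XX_XX
X__XX_XXX___X__X__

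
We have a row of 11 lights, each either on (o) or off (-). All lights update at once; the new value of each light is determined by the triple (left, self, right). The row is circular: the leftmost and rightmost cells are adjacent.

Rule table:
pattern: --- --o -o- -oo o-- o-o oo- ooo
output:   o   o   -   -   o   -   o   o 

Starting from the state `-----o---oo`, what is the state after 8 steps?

--oo--ooooo

ooooo-ooo-o
ooooo--oo--
-oooooo-ooo
--ooooo--oo
oo-oooooo-o
oo--ooooo--
-ooo-oooooo
--oo--ooooo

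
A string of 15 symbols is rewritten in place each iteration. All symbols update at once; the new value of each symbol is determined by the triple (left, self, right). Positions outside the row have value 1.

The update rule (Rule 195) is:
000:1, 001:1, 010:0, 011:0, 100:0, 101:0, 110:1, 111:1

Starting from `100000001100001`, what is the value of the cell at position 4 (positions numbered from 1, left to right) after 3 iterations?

101111110101110
100111110000110
101011110111010
position 4 holds 0

0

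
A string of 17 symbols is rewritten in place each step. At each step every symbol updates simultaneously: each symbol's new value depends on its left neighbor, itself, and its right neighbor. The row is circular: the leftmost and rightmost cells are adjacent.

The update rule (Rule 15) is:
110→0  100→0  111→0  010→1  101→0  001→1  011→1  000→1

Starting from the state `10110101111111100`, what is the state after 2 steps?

10100101000000001
00101101011111111

00101101011111111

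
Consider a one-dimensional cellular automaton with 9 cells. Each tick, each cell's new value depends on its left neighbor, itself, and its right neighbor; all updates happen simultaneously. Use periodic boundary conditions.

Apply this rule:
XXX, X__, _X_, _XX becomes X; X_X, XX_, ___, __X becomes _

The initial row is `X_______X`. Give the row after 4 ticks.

tick 1: _X______X
tick 2: _XX_____X
tick 3: _X_X____X
tick 4: _X_XX___X

_X_XX___X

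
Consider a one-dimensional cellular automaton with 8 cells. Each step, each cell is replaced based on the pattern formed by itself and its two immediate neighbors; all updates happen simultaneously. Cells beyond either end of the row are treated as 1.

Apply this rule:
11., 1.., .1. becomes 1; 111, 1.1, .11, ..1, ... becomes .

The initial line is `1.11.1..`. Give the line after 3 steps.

1..1.11.
11.1..1.
.1.11.1.

.1.11.1.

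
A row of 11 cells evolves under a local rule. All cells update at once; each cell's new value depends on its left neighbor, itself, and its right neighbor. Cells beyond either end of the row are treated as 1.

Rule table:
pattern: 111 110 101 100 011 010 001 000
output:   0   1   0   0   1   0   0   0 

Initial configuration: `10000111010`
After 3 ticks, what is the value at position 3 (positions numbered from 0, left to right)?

0

tick 1: 10000101000
tick 2: 10000000000
tick 3: 10000000000
position 3 holds 0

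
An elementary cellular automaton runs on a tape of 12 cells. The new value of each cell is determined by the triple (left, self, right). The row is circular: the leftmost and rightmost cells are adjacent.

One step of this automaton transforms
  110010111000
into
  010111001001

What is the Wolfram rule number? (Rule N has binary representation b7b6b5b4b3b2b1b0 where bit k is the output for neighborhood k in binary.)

position 7: 111 → 0  (bit 7 = 0)
position 1: 110 → 1  (bit 6 = 1)
position 5: 101 → 1  (bit 5 = 1)
position 2: 100 → 0  (bit 4 = 0)
position 0: 011 → 0  (bit 3 = 0)
position 4: 010 → 1  (bit 2 = 1)
position 3: 001 → 1  (bit 1 = 1)
position 10: 000 → 0  (bit 0 = 0)
bits b7..b0 = 01100110 = 102

102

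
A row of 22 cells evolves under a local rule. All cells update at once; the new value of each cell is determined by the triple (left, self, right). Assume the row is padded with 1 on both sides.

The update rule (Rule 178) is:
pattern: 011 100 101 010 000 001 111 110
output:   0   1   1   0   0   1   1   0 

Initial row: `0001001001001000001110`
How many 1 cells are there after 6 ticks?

9

1010110110110100010101
0101001001001010101010
1010110110110101010101
0101001001001010101010  (repeats tick 2; period 2)
tick 6: 0101001001001010101010
count of 1: 9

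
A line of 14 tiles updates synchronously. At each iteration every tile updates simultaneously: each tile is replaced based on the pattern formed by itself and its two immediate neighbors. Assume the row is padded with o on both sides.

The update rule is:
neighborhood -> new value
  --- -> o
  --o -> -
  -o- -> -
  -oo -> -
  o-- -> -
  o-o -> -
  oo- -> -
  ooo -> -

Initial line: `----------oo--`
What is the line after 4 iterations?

----------ooo-

-oooooooo-----
----------ooo-
-oooooooo-----  (repeats iteration 1; period 2)
iteration 4: ----------ooo-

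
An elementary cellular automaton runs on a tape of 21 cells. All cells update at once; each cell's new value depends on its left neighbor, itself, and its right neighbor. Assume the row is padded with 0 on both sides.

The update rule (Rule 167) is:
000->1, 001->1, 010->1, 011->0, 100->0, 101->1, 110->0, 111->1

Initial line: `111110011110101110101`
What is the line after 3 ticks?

011100101101110101111
101001110010101110110
111010100111110101000

111010100111110101000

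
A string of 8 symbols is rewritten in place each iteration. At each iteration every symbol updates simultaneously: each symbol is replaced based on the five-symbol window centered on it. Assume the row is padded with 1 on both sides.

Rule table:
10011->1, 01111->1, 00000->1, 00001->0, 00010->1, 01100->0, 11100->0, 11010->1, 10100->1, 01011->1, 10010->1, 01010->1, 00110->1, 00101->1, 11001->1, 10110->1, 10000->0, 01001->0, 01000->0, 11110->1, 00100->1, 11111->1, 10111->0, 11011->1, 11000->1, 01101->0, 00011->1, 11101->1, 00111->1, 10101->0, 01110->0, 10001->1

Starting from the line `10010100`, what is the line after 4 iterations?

01111101
10111110
11011111
11101111

11101111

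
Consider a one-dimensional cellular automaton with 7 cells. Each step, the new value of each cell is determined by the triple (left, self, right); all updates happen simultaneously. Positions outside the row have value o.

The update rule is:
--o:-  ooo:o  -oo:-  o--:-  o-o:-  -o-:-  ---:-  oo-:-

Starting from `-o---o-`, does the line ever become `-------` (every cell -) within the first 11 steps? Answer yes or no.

yes

-------
all cells are - at step 1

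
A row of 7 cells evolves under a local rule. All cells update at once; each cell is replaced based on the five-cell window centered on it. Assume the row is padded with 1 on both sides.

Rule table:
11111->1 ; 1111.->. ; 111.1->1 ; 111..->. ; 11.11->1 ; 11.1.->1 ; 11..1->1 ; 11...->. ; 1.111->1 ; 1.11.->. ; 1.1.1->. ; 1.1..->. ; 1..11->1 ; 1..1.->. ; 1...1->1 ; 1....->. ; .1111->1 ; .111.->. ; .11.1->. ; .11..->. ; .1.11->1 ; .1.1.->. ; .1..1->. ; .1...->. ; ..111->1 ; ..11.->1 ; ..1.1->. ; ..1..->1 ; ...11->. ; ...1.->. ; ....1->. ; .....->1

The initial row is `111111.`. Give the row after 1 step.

1111.11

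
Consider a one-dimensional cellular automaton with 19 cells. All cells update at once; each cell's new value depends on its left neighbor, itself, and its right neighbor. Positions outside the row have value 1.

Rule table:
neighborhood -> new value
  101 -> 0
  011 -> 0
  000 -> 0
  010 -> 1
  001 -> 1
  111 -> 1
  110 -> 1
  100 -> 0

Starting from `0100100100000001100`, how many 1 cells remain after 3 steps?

9

0101101100000010101
0100100100000110100
0101101100001010101
count of 1: 9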